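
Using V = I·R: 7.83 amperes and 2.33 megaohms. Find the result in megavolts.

7.83 × 2.33e6 = 18.2439e6 V

18.2439 megavolts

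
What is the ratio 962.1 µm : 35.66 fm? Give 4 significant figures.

(962.1e-6) / (35.66e-15) = 26.98e9

26980000000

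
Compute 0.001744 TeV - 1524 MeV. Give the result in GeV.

0.22 GeV

In GeV:
  0.001744 TeV = 0.001744e3 GeV = 1.744
  1524 MeV = 1524e-3 GeV = 1.524
Difference: 1.744 - 1.524 = 0.22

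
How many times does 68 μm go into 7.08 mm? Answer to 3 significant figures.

104

(7.08 × 10⁻³) / (68 × 10⁻⁶) = 0.1041 × 10³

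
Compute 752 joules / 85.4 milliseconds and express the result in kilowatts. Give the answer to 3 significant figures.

8.81 kilowatts

(752) / (85.4 × 10^-3) = 8.8056 × 10^3 W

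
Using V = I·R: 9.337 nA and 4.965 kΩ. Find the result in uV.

9.337 × 10⁻⁹ × 4.965 × 10³ = 46.358205 × 10⁻⁶ V

46.358205 uV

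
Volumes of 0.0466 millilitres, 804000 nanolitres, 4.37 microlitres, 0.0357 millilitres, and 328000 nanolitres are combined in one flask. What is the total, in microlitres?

1218.67 microlitres

In microlitres:
  0.0466 millilitres = 0.0466e3 microlitres = 46.6
  804000 nanolitres = 804000e-3 microlitres = 804
  4.37 microlitres → 4.37
  0.0357 millilitres = 0.0357e3 microlitres = 35.7
  328000 nanolitres = 328000e-3 microlitres = 328
Sum: 46.6 + 804 + 4.37 + 35.7 + 328 = 1218.67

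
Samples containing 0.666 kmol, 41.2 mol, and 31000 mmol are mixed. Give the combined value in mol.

738.2 mol

In mol:
  0.666 kmol = 0.666 × 10^3 mol = 666
  41.2 mol → 41.2
  31000 mmol = 31000 × 10^-3 mol = 31
Sum: 666 + 41.2 + 31 = 738.2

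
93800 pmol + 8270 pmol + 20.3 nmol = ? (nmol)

In nmol:
  93800 pmol = 93800 × 10⁻³ nmol = 93.8
  8270 pmol = 8270 × 10⁻³ nmol = 8.27
  20.3 nmol → 20.3
Sum: 93.8 + 8.27 + 20.3 = 122.37

122.37 nmol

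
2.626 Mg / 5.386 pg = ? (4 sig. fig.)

487600000000000000

(2.626 × 10⁶) / (5.386 × 10⁻¹²) = 0.48756 × 10¹⁸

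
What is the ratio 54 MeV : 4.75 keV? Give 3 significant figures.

11400

(54 × 10⁶) / (4.75 × 10³) = 11.37 × 10³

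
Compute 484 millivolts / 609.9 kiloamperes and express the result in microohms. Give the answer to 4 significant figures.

(484e-3) / (609.9e3) = 0.793573e-6 Ω

0.7936 microohms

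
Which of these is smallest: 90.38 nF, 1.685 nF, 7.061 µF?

1.685 nF

90.38 nF = 0.00000009038 F
1.685 nF = 0.000000001685 F
7.061 µF = 0.000007061 F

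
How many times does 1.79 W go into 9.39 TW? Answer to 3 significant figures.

(9.39 × 10¹²) / (1.79) = 5.246 × 10¹²

5250000000000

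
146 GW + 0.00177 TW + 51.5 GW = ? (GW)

199.27 GW

In GW:
  146 GW → 146
  0.00177 TW = 0.00177e3 GW = 1.77
  51.5 GW → 51.5
Sum: 146 + 1.77 + 51.5 = 199.27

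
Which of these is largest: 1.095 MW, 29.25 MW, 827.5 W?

29.25 MW

1.095 MW = 1095000 W
29.25 MW = 29250000 W
827.5 W = 827.5 W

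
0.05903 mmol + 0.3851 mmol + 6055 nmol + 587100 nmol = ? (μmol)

1037.285 μmol

In μmol:
  0.05903 mmol = 0.05903 × 10^3 μmol = 59.03
  0.3851 mmol = 0.3851 × 10^3 μmol = 385.1
  6055 nmol = 6055 × 10^-3 μmol = 6.055
  587100 nmol = 587100 × 10^-3 μmol = 587.1
Sum: 59.03 + 385.1 + 6.055 + 587.1 = 1037.285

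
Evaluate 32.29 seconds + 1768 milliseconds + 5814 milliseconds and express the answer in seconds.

39.872 seconds

In seconds:
  32.29 seconds → 32.29
  1768 milliseconds = 1768 × 10⁻³ seconds = 1.768
  5814 milliseconds = 5814 × 10⁻³ seconds = 5.814
Sum: 32.29 + 1.768 + 5.814 = 39.872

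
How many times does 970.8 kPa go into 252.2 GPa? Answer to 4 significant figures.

259800

(252.2 × 10^9) / (970.8 × 10^3) = 0.25979 × 10^6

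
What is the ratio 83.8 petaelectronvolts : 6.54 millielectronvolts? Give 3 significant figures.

(83.8e15) / (6.54e-3) = 12.81e18

12800000000000000000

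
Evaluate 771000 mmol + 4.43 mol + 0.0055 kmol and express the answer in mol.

780.93 mol

In mol:
  771000 mmol = 771000e-3 mol = 771
  4.43 mol → 4.43
  0.0055 kmol = 0.0055e3 mol = 5.5
Sum: 771 + 4.43 + 5.5 = 780.93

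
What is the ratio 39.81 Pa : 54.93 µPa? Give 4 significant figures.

(39.81) / (54.93e-6) = 0.72474e6

724700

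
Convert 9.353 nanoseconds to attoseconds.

9353000000 attoseconds

nano = 10⁻⁹, atto = 10⁻¹⁸; factor is 10⁹.
9.353 × 10⁹ = 9353000000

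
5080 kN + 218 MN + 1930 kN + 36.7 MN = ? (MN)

261.71 MN

In MN:
  5080 kN = 5080e-3 MN = 5.08
  218 MN → 218
  1930 kN = 1930e-3 MN = 1.93
  36.7 MN → 36.7
Sum: 5.08 + 218 + 1.93 + 36.7 = 261.71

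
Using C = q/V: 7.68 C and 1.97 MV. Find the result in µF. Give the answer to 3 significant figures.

(7.68) / (1.97 × 10⁶) = 3.8985 × 10⁻⁶ F

3.90 µF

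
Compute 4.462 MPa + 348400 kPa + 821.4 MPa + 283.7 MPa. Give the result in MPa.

1457.962 MPa

In MPa:
  4.462 MPa → 4.462
  348400 kPa = 348400 × 10^-3 MPa = 348.4
  821.4 MPa → 821.4
  283.7 MPa → 283.7
Sum: 4.462 + 348.4 + 821.4 + 283.7 = 1457.962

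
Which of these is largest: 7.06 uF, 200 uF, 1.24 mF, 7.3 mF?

7.06 uF = 0.00000706 F
200 uF = 0.0002 F
1.24 mF = 0.00124 F
7.3 mF = 0.0073 F

7.3 mF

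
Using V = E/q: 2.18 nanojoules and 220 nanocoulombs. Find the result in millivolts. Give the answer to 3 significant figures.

9.91 millivolts

(2.18 × 10⁻⁹) / (220 × 10⁻⁹) = 0.0099091 V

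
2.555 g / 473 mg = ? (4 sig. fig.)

5.402

(2.555) / (473 × 10^-3) = 0.0054017 × 10^3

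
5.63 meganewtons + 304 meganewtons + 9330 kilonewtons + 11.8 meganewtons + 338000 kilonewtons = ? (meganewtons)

668.76 meganewtons

In meganewtons:
  5.63 meganewtons → 5.63
  304 meganewtons → 304
  9330 kilonewtons = 9330 × 10^-3 meganewtons = 9.33
  11.8 meganewtons → 11.8
  338000 kilonewtons = 338000 × 10^-3 meganewtons = 338
Sum: 5.63 + 304 + 9.33 + 11.8 + 338 = 668.76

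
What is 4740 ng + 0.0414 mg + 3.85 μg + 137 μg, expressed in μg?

In μg:
  4740 ng = 4740 × 10^-3 μg = 4.74
  0.0414 mg = 0.0414 × 10^3 μg = 41.4
  3.85 μg → 3.85
  137 μg → 137
Sum: 4.74 + 41.4 + 3.85 + 137 = 186.99

186.99 μg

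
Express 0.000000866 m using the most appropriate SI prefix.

= 866 × 10⁻⁹ m; 10⁻⁹ is nano.

866 nm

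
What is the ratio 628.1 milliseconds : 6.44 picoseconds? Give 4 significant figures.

(628.1e-3) / (6.44e-12) = 97.531e9

97530000000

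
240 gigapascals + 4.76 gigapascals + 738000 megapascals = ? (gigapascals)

982.76 gigapascals

In gigapascals:
  240 gigapascals → 240
  4.76 gigapascals → 4.76
  738000 megapascals = 738000e-3 gigapascals = 738
Sum: 240 + 4.76 + 738 = 982.76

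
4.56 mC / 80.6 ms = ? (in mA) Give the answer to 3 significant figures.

56.6 mA

(4.56e-3) / (80.6e-3) = 0.056576 A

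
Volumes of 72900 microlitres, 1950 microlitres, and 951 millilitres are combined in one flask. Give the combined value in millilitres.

In millilitres:
  72900 microlitres = 72900 × 10⁻³ millilitres = 72.9
  1950 microlitres = 1950 × 10⁻³ millilitres = 1.95
  951 millilitres → 951
Sum: 72.9 + 1.95 + 951 = 1025.85

1025.85 millilitres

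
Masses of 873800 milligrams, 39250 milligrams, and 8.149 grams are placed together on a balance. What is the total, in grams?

In grams:
  873800 milligrams = 873800e-3 grams = 873.8
  39250 milligrams = 39250e-3 grams = 39.25
  8.149 grams → 8.149
Sum: 873.8 + 39.25 + 8.149 = 921.199

921.199 grams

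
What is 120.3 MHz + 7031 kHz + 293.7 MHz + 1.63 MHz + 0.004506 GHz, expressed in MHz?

In MHz:
  120.3 MHz → 120.3
  7031 kHz = 7031 × 10⁻³ MHz = 7.031
  293.7 MHz → 293.7
  1.63 MHz → 1.63
  0.004506 GHz = 0.004506 × 10³ MHz = 4.506
Sum: 120.3 + 7.031 + 293.7 + 1.63 + 4.506 = 427.167

427.167 MHz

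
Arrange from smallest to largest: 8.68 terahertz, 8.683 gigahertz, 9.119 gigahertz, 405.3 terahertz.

8.683 gigahertz < 9.119 gigahertz < 8.68 terahertz < 405.3 terahertz

8.68 terahertz = 8680000000000 hertz
8.683 gigahertz = 8683000000 hertz
9.119 gigahertz = 9119000000 hertz
405.3 terahertz = 405300000000000 hertz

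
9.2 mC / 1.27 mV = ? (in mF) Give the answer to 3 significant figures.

7240 mF

(9.2e-3) / (1.27e-3) = 7.2441 F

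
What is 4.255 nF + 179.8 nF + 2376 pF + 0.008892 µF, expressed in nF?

In nF:
  4.255 nF → 4.255
  179.8 nF → 179.8
  2376 pF = 2376 × 10^-3 nF = 2.376
  0.008892 µF = 0.008892 × 10^3 nF = 8.892
Sum: 4.255 + 179.8 + 2.376 + 8.892 = 195.323

195.323 nF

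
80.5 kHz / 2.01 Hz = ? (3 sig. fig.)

(80.5 × 10³) / (2.01) = 40.05 × 10³

40000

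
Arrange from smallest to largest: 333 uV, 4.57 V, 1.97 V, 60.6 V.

333 uV = 0.000333 V
4.57 V = 4.57 V
1.97 V = 1.97 V
60.6 V = 60.6 V

333 uV < 1.97 V < 4.57 V < 60.6 V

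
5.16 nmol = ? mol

nano = 10⁻⁹, (no prefix) = 10⁰; factor is 10⁻⁹.
5.16 × 10⁻⁹ = 0.00000000516

0.00000000516 mol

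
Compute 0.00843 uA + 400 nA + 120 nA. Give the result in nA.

528.43 nA

In nA:
  0.00843 uA = 0.00843e3 nA = 8.43
  400 nA → 400
  120 nA → 120
Sum: 8.43 + 400 + 120 = 528.43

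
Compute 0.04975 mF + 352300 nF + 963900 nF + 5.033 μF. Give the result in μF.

1370.983 μF

In μF:
  0.04975 mF = 0.04975 × 10^3 μF = 49.75
  352300 nF = 352300 × 10^-3 μF = 352.3
  963900 nF = 963900 × 10^-3 μF = 963.9
  5.033 μF → 5.033
Sum: 49.75 + 352.3 + 963.9 + 5.033 = 1370.983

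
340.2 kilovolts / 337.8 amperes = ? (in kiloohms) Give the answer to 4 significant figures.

1.007 kiloohms

(340.2 × 10³) / (337.8) = 1.0071 × 10³ Ω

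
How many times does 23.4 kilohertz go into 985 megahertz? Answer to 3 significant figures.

(985 × 10⁶) / (23.4 × 10³) = 42.09 × 10³

42100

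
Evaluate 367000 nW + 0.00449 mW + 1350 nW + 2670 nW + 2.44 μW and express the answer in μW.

In μW:
  367000 nW = 367000e-3 μW = 367
  0.00449 mW = 0.00449e3 μW = 4.49
  1350 nW = 1350e-3 μW = 1.35
  2670 nW = 2670e-3 μW = 2.67
  2.44 μW → 2.44
Sum: 367 + 4.49 + 1.35 + 2.67 + 2.44 = 377.95

377.95 μW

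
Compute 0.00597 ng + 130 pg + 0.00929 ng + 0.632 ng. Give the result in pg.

In pg:
  0.00597 ng = 0.00597 × 10^3 pg = 5.97
  130 pg → 130
  0.00929 ng = 0.00929 × 10^3 pg = 9.29
  0.632 ng = 0.632 × 10^3 pg = 632
Sum: 5.97 + 130 + 9.29 + 632 = 777.26

777.26 pg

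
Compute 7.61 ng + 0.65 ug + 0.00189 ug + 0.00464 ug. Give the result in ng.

In ng:
  7.61 ng → 7.61
  0.65 ug = 0.65 × 10^3 ng = 650
  0.00189 ug = 0.00189 × 10^3 ng = 1.89
  0.00464 ug = 0.00464 × 10^3 ng = 4.64
Sum: 7.61 + 650 + 1.89 + 4.64 = 664.14

664.14 ng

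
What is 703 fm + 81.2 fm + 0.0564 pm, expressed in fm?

In fm:
  703 fm → 703
  81.2 fm → 81.2
  0.0564 pm = 0.0564 × 10³ fm = 56.4
Sum: 703 + 81.2 + 56.4 = 840.6

840.6 fm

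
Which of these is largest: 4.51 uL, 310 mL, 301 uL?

310 mL

4.51 uL = 0.00000451 L
310 mL = 0.31 L
301 uL = 0.000301 L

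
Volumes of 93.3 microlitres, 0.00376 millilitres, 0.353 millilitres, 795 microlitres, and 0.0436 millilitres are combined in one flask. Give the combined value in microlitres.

In microlitres:
  93.3 microlitres → 93.3
  0.00376 millilitres = 0.00376 × 10³ microlitres = 3.76
  0.353 millilitres = 0.353 × 10³ microlitres = 353
  795 microlitres → 795
  0.0436 millilitres = 0.0436 × 10³ microlitres = 43.6
Sum: 93.3 + 3.76 + 353 + 795 + 43.6 = 1288.66

1288.66 microlitres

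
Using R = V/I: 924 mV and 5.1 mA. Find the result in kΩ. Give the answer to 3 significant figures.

(924 × 10⁻³) / (5.1 × 10⁻³) = 181.18 Ω

0.181 kΩ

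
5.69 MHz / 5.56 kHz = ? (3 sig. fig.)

1020

(5.69e6) / (5.56e3) = 1.023e3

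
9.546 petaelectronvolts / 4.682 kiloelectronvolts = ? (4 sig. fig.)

2039000000000

(9.546 × 10¹⁵) / (4.682 × 10³) = 2.0389 × 10¹²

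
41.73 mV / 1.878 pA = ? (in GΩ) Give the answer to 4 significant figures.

22.22 GΩ

(41.73e-3) / (1.878e-12) = 22.2204e9 Ω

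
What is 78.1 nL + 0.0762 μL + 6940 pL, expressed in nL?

161.24 nL

In nL:
  78.1 nL → 78.1
  0.0762 μL = 0.0762 × 10³ nL = 76.2
  6940 pL = 6940 × 10⁻³ nL = 6.94
Sum: 78.1 + 76.2 + 6.94 = 161.24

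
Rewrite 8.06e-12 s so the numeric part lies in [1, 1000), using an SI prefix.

8.06 ps

= 8.06e-12 s; 1e-12 is pico.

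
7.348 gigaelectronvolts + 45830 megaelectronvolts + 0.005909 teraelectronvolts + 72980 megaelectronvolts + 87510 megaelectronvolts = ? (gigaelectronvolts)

In gigaelectronvolts:
  7.348 gigaelectronvolts → 7.348
  45830 megaelectronvolts = 45830 × 10^-3 gigaelectronvolts = 45.83
  0.005909 teraelectronvolts = 0.005909 × 10^3 gigaelectronvolts = 5.909
  72980 megaelectronvolts = 72980 × 10^-3 gigaelectronvolts = 72.98
  87510 megaelectronvolts = 87510 × 10^-3 gigaelectronvolts = 87.51
Sum: 7.348 + 45.83 + 5.909 + 72.98 + 87.51 = 219.577

219.577 gigaelectronvolts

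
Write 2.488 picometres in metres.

0.000000000002488 metres

pico = 1e-12, (no prefix) = 1e0; factor is 1e-12.
2.488 × 1e-12 = 0.000000000002488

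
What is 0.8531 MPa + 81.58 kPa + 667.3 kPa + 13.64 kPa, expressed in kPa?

In kPa:
  0.8531 MPa = 0.8531e3 kPa = 853.1
  81.58 kPa → 81.58
  667.3 kPa → 667.3
  13.64 kPa → 13.64
Sum: 853.1 + 81.58 + 667.3 + 13.64 = 1615.62

1615.62 kPa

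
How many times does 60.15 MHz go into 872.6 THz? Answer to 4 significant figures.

(872.6e12) / (60.15e6) = 14.507e6

14510000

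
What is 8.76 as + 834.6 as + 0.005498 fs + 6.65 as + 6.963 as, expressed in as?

In as:
  8.76 as → 8.76
  834.6 as → 834.6
  0.005498 fs = 0.005498 × 10³ as = 5.498
  6.65 as → 6.65
  6.963 as → 6.963
Sum: 8.76 + 834.6 + 5.498 + 6.65 + 6.963 = 862.471

862.471 as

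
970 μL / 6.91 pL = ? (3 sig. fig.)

(970 × 10⁻⁶) / (6.91 × 10⁻¹²) = 140.4 × 10⁶

140000000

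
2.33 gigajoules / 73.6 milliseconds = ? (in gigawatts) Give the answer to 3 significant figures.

31.7 gigawatts

(2.33 × 10⁹) / (73.6 × 10⁻³) = 0.031658 × 10¹² W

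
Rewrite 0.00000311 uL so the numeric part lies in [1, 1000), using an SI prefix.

= 3.11e-12 L; 1e-12 is pico.

3.11 pL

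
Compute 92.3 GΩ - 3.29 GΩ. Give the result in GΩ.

In GΩ:
  92.3 GΩ → 92.3
  3.29 GΩ → 3.29
Difference: 92.3 - 3.29 = 89.01

89.01 GΩ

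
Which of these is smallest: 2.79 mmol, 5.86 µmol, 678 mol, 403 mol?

2.79 mmol = 0.00279 mol
5.86 µmol = 0.00000586 mol
678 mol = 678 mol
403 mol = 403 mol

5.86 µmol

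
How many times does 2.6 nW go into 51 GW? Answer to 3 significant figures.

(51e9) / (2.6e-9) = 19.62e18

19600000000000000000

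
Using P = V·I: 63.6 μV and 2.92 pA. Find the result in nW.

63.6 × 10⁻⁶ × 2.92 × 10⁻¹² = 185.712 × 10⁻¹⁸ W

0.000000185712 nW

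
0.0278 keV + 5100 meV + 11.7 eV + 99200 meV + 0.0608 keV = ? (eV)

204.6 eV

In eV:
  0.0278 keV = 0.0278e3 eV = 27.8
  5100 meV = 5100e-3 eV = 5.1
  11.7 eV → 11.7
  99200 meV = 99200e-3 eV = 99.2
  0.0608 keV = 0.0608e3 eV = 60.8
Sum: 27.8 + 5.1 + 11.7 + 99.2 + 60.8 = 204.6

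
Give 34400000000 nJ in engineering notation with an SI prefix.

34.4 J

= 34.4 J; mantissa already in [1, 1000).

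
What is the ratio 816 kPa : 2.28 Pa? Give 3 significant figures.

(816 × 10^3) / (2.28) = 357.9 × 10^3

358000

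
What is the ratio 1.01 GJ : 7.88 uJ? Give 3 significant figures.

(1.01 × 10⁹) / (7.88 × 10⁻⁶) = 0.1282 × 10¹⁵

128000000000000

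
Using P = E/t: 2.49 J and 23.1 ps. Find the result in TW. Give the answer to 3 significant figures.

(2.49) / (23.1 × 10^-12) = 0.10779 × 10^12 W

0.108 TW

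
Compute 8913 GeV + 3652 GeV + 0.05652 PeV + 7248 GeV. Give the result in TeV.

76.333 TeV

In TeV:
  8913 GeV = 8913e-3 TeV = 8.913
  3652 GeV = 3652e-3 TeV = 3.652
  0.05652 PeV = 0.05652e3 TeV = 56.52
  7248 GeV = 7248e-3 TeV = 7.248
Sum: 8.913 + 3.652 + 56.52 + 7.248 = 76.333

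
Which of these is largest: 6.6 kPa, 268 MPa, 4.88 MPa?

268 MPa

6.6 kPa = 6600 Pa
268 MPa = 268000000 Pa
4.88 MPa = 4880000 Pa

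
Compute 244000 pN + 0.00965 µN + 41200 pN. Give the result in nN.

In nN:
  244000 pN = 244000e-3 nN = 244
  0.00965 µN = 0.00965e3 nN = 9.65
  41200 pN = 41200e-3 nN = 41.2
Sum: 244 + 9.65 + 41.2 = 294.85

294.85 nN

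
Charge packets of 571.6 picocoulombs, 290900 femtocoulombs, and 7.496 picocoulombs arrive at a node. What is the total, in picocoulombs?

In picocoulombs:
  571.6 picocoulombs → 571.6
  290900 femtocoulombs = 290900 × 10⁻³ picocoulombs = 290.9
  7.496 picocoulombs → 7.496
Sum: 571.6 + 290.9 + 7.496 = 869.996

869.996 picocoulombs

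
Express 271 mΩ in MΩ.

milli = 10^-3, mega = 10^6; factor is 10^-9.
271 × 10^-9 = 0.000000271

0.000000271 MΩ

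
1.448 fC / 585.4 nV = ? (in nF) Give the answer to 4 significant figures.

(1.448e-15) / (585.4e-9) = 0.00247352e-6 F

2.474 nF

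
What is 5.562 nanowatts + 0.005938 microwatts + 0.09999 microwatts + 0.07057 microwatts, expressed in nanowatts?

In nanowatts:
  5.562 nanowatts → 5.562
  0.005938 microwatts = 0.005938 × 10^3 nanowatts = 5.938
  0.09999 microwatts = 0.09999 × 10^3 nanowatts = 99.99
  0.07057 microwatts = 0.07057 × 10^3 nanowatts = 70.57
Sum: 5.562 + 5.938 + 99.99 + 70.57 = 182.06

182.06 nanowatts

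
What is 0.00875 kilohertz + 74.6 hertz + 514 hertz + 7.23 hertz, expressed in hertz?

In hertz:
  0.00875 kilohertz = 0.00875 × 10³ hertz = 8.75
  74.6 hertz → 74.6
  514 hertz → 514
  7.23 hertz → 7.23
Sum: 8.75 + 74.6 + 514 + 7.23 = 604.58

604.58 hertz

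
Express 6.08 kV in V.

kilo = 1e3, (no prefix) = 1e0; factor is 1e3.
6.08 × 1e3 = 6080

6080 V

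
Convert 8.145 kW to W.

kilo = 10³, (no prefix) = 10⁰; factor is 10³.
8.145 × 10³ = 8145

8145 W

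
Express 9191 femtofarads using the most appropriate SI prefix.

9.191 picofarads

= 9.191 × 10⁻¹² farads; 10⁻¹² is pico.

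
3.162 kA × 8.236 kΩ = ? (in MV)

26.042232 MV

3.162e3 × 8.236e3 = 26.042232e6 V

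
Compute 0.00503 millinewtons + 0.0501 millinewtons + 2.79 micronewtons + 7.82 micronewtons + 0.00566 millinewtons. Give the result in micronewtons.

In micronewtons:
  0.00503 millinewtons = 0.00503 × 10³ micronewtons = 5.03
  0.0501 millinewtons = 0.0501 × 10³ micronewtons = 50.1
  2.79 micronewtons → 2.79
  7.82 micronewtons → 7.82
  0.00566 millinewtons = 0.00566 × 10³ micronewtons = 5.66
Sum: 5.03 + 50.1 + 2.79 + 7.82 + 5.66 = 71.4

71.4 micronewtons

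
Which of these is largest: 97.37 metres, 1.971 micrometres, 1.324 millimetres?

97.37 metres = 97.37 metres
1.971 micrometres = 0.000001971 metres
1.324 millimetres = 0.001324 metres

97.37 metres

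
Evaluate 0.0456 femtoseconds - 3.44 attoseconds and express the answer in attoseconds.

42.16 attoseconds

In attoseconds:
  0.0456 femtoseconds = 0.0456 × 10^3 attoseconds = 45.6
  3.44 attoseconds → 3.44
Difference: 45.6 - 3.44 = 42.16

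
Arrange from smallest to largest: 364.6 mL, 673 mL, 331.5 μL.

364.6 mL = 0.3646 L
673 mL = 0.673 L
331.5 μL = 0.0003315 L

331.5 μL < 364.6 mL < 673 mL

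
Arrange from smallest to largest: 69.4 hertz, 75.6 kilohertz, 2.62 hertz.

2.62 hertz < 69.4 hertz < 75.6 kilohertz

69.4 hertz = 69.4 hertz
75.6 kilohertz = 75600 hertz
2.62 hertz = 2.62 hertz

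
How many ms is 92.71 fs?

0.00000000009271 ms

femto = 10^-15, milli = 10^-3; factor is 10^-12.
92.71 × 10^-12 = 0.00000000009271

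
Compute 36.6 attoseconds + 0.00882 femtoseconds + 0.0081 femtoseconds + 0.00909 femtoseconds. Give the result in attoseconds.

62.61 attoseconds

In attoseconds:
  36.6 attoseconds → 36.6
  0.00882 femtoseconds = 0.00882e3 attoseconds = 8.82
  0.0081 femtoseconds = 0.0081e3 attoseconds = 8.1
  0.00909 femtoseconds = 0.00909e3 attoseconds = 9.09
Sum: 36.6 + 8.82 + 8.1 + 9.09 = 62.61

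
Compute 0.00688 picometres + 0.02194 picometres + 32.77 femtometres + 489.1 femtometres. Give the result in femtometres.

In femtometres:
  0.00688 picometres = 0.00688e3 femtometres = 6.88
  0.02194 picometres = 0.02194e3 femtometres = 21.94
  32.77 femtometres → 32.77
  489.1 femtometres → 489.1
Sum: 6.88 + 21.94 + 32.77 + 489.1 = 550.69

550.69 femtometres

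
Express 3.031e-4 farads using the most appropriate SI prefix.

303.1 microfarads

= 303.1e-6 farads; 1e-6 is micro.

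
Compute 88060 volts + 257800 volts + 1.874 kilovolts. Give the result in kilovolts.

In kilovolts:
  88060 volts = 88060 × 10^-3 kilovolts = 88.06
  257800 volts = 257800 × 10^-3 kilovolts = 257.8
  1.874 kilovolts → 1.874
Sum: 88.06 + 257.8 + 1.874 = 347.734

347.734 kilovolts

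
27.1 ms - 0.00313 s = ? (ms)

In ms:
  27.1 ms → 27.1
  0.00313 s = 0.00313 × 10^3 ms = 3.13
Difference: 27.1 - 3.13 = 23.97

23.97 ms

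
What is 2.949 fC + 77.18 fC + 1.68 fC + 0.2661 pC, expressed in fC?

347.909 fC

In fC:
  2.949 fC → 2.949
  77.18 fC → 77.18
  1.68 fC → 1.68
  0.2661 pC = 0.2661 × 10^3 fC = 266.1
Sum: 2.949 + 77.18 + 1.68 + 266.1 = 347.909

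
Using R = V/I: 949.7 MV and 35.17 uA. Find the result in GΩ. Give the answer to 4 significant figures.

27000 GΩ

(949.7 × 10^6) / (35.17 × 10^-6) = 27.0031 × 10^12 Ω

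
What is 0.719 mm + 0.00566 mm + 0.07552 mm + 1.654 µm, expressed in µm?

In µm:
  0.719 mm = 0.719 × 10³ µm = 719
  0.00566 mm = 0.00566 × 10³ µm = 5.66
  0.07552 mm = 0.07552 × 10³ µm = 75.52
  1.654 µm → 1.654
Sum: 719 + 5.66 + 75.52 + 1.654 = 801.834

801.834 µm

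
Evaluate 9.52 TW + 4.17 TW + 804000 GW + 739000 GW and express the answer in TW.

In TW:
  9.52 TW → 9.52
  4.17 TW → 4.17
  804000 GW = 804000e-3 TW = 804
  739000 GW = 739000e-3 TW = 739
Sum: 9.52 + 4.17 + 804 + 739 = 1556.69

1556.69 TW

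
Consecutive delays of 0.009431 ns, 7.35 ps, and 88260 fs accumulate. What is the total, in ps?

In ps:
  0.009431 ns = 0.009431 × 10³ ps = 9.431
  7.35 ps → 7.35
  88260 fs = 88260 × 10⁻³ ps = 88.26
Sum: 9.431 + 7.35 + 88.26 = 105.041

105.041 ps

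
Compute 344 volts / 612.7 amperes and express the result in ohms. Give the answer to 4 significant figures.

(344) / (612.7) = 0.561449 Ω

0.5614 ohms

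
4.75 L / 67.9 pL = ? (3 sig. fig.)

(4.75) / (67.9e-12) = 0.06996e12

70000000000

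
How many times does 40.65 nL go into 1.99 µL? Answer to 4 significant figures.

(1.99e-6) / (40.65e-9) = 0.048954e3

48.95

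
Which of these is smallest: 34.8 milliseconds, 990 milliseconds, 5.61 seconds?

34.8 milliseconds = 0.0348 seconds
990 milliseconds = 0.99 seconds
5.61 seconds = 5.61 seconds

34.8 milliseconds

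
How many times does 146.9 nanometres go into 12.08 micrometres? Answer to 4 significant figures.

82.23

(12.08 × 10⁻⁶) / (146.9 × 10⁻⁹) = 0.082233 × 10³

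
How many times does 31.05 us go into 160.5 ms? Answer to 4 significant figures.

5169

(160.5 × 10^-3) / (31.05 × 10^-6) = 5.1691 × 10^3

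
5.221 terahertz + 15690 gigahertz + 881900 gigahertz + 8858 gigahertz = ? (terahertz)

In terahertz:
  5.221 terahertz → 5.221
  15690 gigahertz = 15690 × 10^-3 terahertz = 15.69
  881900 gigahertz = 881900 × 10^-3 terahertz = 881.9
  8858 gigahertz = 8858 × 10^-3 terahertz = 8.858
Sum: 5.221 + 15.69 + 881.9 + 8.858 = 911.669

911.669 terahertz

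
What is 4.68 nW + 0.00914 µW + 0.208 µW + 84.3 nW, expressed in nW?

306.12 nW

In nW:
  4.68 nW → 4.68
  0.00914 µW = 0.00914 × 10^3 nW = 9.14
  0.208 µW = 0.208 × 10^3 nW = 208
  84.3 nW → 84.3
Sum: 4.68 + 9.14 + 208 + 84.3 = 306.12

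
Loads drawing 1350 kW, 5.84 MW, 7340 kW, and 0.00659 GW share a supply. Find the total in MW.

In MW:
  1350 kW = 1350 × 10^-3 MW = 1.35
  5.84 MW → 5.84
  7340 kW = 7340 × 10^-3 MW = 7.34
  0.00659 GW = 0.00659 × 10^3 MW = 6.59
Sum: 1.35 + 5.84 + 7.34 + 6.59 = 21.12

21.12 MW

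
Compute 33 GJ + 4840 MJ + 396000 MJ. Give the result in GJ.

433.84 GJ

In GJ:
  33 GJ → 33
  4840 MJ = 4840 × 10^-3 GJ = 4.84
  396000 MJ = 396000 × 10^-3 GJ = 396
Sum: 33 + 4.84 + 396 = 433.84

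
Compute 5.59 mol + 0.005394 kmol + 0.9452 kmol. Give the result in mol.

In mol:
  5.59 mol → 5.59
  0.005394 kmol = 0.005394 × 10³ mol = 5.394
  0.9452 kmol = 0.9452 × 10³ mol = 945.2
Sum: 5.59 + 5.394 + 945.2 = 956.184

956.184 mol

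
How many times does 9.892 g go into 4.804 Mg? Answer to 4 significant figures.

485600

(4.804 × 10⁶) / (9.892) = 0.48564 × 10⁶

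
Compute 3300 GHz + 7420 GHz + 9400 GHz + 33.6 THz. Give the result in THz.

In THz:
  3300 GHz = 3300e-3 THz = 3.3
  7420 GHz = 7420e-3 THz = 7.42
  9400 GHz = 9400e-3 THz = 9.4
  33.6 THz → 33.6
Sum: 3.3 + 7.42 + 9.4 + 33.6 = 53.72

53.72 THz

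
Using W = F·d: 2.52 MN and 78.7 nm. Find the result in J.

2.52 × 10^6 × 78.7 × 10^-9 = 198.324 × 10^-3 J

0.198324 J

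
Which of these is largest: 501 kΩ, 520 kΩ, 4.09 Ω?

501 kΩ = 501000 Ω
520 kΩ = 520000 Ω
4.09 Ω = 4.09 Ω

520 kΩ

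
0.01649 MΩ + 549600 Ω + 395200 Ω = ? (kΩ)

In kΩ:
  0.01649 MΩ = 0.01649 × 10³ kΩ = 16.49
  549600 Ω = 549600 × 10⁻³ kΩ = 549.6
  395200 Ω = 395200 × 10⁻³ kΩ = 395.2
Sum: 16.49 + 549.6 + 395.2 = 961.29

961.29 kΩ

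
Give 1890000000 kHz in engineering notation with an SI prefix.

= 1.89e12 Hz; 1e12 is tera.

1.89 THz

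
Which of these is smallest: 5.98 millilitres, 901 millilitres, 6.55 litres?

5.98 millilitres = 0.00598 litres
901 millilitres = 0.901 litres
6.55 litres = 6.55 litres

5.98 millilitres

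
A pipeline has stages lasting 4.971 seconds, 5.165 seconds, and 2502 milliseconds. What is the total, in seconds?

12.638 seconds

In seconds:
  4.971 seconds → 4.971
  5.165 seconds → 5.165
  2502 milliseconds = 2502 × 10⁻³ seconds = 2.502
Sum: 4.971 + 5.165 + 2.502 = 12.638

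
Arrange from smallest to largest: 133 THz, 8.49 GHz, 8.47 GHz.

133 THz = 133000000000000 Hz
8.49 GHz = 8490000000 Hz
8.47 GHz = 8470000000 Hz

8.47 GHz < 8.49 GHz < 133 THz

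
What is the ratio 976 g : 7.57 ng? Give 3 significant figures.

129000000000

(976) / (7.57 × 10⁻⁹) = 128.9 × 10⁹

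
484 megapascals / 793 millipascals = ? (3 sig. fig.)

610000000

(484 × 10⁶) / (793 × 10⁻³) = 0.6103 × 10⁹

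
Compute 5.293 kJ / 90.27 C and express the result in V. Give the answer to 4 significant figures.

(5.293e3) / (90.27) = 0.0586352e3 V

58.64 V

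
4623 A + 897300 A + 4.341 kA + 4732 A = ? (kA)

In kA:
  4623 A = 4623 × 10⁻³ kA = 4.623
  897300 A = 897300 × 10⁻³ kA = 897.3
  4.341 kA → 4.341
  4732 A = 4732 × 10⁻³ kA = 4.732
Sum: 4.623 + 897.3 + 4.341 + 4.732 = 910.996

910.996 kA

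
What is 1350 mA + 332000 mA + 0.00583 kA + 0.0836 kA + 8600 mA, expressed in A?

431.38 A

In A:
  1350 mA = 1350 × 10^-3 A = 1.35
  332000 mA = 332000 × 10^-3 A = 332
  0.00583 kA = 0.00583 × 10^3 A = 5.83
  0.0836 kA = 0.0836 × 10^3 A = 83.6
  8600 mA = 8600 × 10^-3 A = 8.6
Sum: 1.35 + 332 + 5.83 + 83.6 + 8.6 = 431.38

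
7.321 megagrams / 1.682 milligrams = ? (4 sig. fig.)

(7.321 × 10^6) / (1.682 × 10^-3) = 4.3526 × 10^9

4353000000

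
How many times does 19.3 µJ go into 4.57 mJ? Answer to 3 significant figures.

237

(4.57 × 10^-3) / (19.3 × 10^-6) = 0.2368 × 10^3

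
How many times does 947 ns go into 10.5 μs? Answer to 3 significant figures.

(10.5 × 10⁻⁶) / (947 × 10⁻⁹) = 0.01109 × 10³

11.1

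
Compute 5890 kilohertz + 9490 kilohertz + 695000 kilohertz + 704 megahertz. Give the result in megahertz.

In megahertz:
  5890 kilohertz = 5890 × 10^-3 megahertz = 5.89
  9490 kilohertz = 9490 × 10^-3 megahertz = 9.49
  695000 kilohertz = 695000 × 10^-3 megahertz = 695
  704 megahertz → 704
Sum: 5.89 + 9.49 + 695 + 704 = 1414.38

1414.38 megahertz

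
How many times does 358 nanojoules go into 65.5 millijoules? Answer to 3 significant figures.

(65.5e-3) / (358e-9) = 0.183e6

183000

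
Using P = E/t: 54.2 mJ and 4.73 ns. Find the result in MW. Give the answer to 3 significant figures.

(54.2 × 10^-3) / (4.73 × 10^-9) = 11.459 × 10^6 W

11.5 MW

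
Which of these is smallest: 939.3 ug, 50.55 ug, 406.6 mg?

50.55 ug

939.3 ug = 0.0009393 g
50.55 ug = 0.00005055 g
406.6 mg = 0.4066 g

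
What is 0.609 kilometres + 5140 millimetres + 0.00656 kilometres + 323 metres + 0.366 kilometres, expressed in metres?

1309.7 metres

In metres:
  0.609 kilometres = 0.609 × 10^3 metres = 609
  5140 millimetres = 5140 × 10^-3 metres = 5.14
  0.00656 kilometres = 0.00656 × 10^3 metres = 6.56
  323 metres → 323
  0.366 kilometres = 0.366 × 10^3 metres = 366
Sum: 609 + 5.14 + 6.56 + 323 + 366 = 1309.7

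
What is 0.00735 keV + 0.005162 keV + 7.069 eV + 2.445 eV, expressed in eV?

22.026 eV

In eV:
  0.00735 keV = 0.00735e3 eV = 7.35
  0.005162 keV = 0.005162e3 eV = 5.162
  7.069 eV → 7.069
  2.445 eV → 2.445
Sum: 7.35 + 5.162 + 7.069 + 2.445 = 22.026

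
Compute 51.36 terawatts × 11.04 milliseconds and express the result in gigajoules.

567.0144 gigajoules

51.36e12 × 11.04e-3 = 567.0144e9 J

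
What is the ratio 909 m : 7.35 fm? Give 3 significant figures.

124000000000000000

(909) / (7.35 × 10^-15) = 123.7 × 10^15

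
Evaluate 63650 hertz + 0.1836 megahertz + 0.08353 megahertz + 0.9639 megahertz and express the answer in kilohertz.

1294.68 kilohertz

In kilohertz:
  63650 hertz = 63650 × 10⁻³ kilohertz = 63.65
  0.1836 megahertz = 0.1836 × 10³ kilohertz = 183.6
  0.08353 megahertz = 0.08353 × 10³ kilohertz = 83.53
  0.9639 megahertz = 0.9639 × 10³ kilohertz = 963.9
Sum: 63.65 + 183.6 + 83.53 + 963.9 = 1294.68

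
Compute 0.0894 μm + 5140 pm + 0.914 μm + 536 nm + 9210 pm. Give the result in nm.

1553.75 nm

In nm:
  0.0894 μm = 0.0894 × 10^3 nm = 89.4
  5140 pm = 5140 × 10^-3 nm = 5.14
  0.914 μm = 0.914 × 10^3 nm = 914
  536 nm → 536
  9210 pm = 9210 × 10^-3 nm = 9.21
Sum: 89.4 + 5.14 + 914 + 536 + 9.21 = 1553.75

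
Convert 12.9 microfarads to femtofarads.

12900000000 femtofarads

micro = 10⁻⁶, femto = 10⁻¹⁵; factor is 10⁹.
12.9 × 10⁹ = 12900000000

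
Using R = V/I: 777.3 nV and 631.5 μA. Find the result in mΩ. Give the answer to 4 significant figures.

1.231 mΩ

(777.3 × 10^-9) / (631.5 × 10^-6) = 1.23088 × 10^-3 Ω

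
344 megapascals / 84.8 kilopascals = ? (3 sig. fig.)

(344 × 10^6) / (84.8 × 10^3) = 4.057 × 10^3

4060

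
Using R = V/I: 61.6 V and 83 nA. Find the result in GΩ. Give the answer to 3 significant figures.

(61.6) / (83 × 10^-9) = 0.74217 × 10^9 Ω

0.742 GΩ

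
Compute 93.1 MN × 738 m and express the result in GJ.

93.1e6 × 738 = 68707.8e6 J

68.7078 GJ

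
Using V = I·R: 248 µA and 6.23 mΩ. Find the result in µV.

248 × 10⁻⁶ × 6.23 × 10⁻³ = 1545.04 × 10⁻⁹ V

1.54504 µV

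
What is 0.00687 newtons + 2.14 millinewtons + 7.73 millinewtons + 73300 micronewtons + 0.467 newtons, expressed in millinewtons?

In millinewtons:
  0.00687 newtons = 0.00687e3 millinewtons = 6.87
  2.14 millinewtons → 2.14
  7.73 millinewtons → 7.73
  73300 micronewtons = 73300e-3 millinewtons = 73.3
  0.467 newtons = 0.467e3 millinewtons = 467
Sum: 6.87 + 2.14 + 7.73 + 73.3 + 467 = 557.04

557.04 millinewtons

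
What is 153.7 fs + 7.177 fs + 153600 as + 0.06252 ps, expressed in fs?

In fs:
  153.7 fs → 153.7
  7.177 fs → 7.177
  153600 as = 153600 × 10⁻³ fs = 153.6
  0.06252 ps = 0.06252 × 10³ fs = 62.52
Sum: 153.7 + 7.177 + 153.6 + 62.52 = 376.997

376.997 fs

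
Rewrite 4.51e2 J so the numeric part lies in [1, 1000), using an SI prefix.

= 451 J; mantissa already in [1, 1000).

451 J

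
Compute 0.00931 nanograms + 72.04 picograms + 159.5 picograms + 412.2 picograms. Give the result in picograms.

In picograms:
  0.00931 nanograms = 0.00931 × 10³ picograms = 9.31
  72.04 picograms → 72.04
  159.5 picograms → 159.5
  412.2 picograms → 412.2
Sum: 9.31 + 72.04 + 159.5 + 412.2 = 653.05

653.05 picograms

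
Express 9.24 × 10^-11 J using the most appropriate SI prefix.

= 92.4 × 10^-12 J; 10^-12 is pico.

92.4 pJ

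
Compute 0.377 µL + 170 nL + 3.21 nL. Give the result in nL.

In nL:
  0.377 µL = 0.377 × 10³ nL = 377
  170 nL → 170
  3.21 nL → 3.21
Sum: 377 + 170 + 3.21 = 550.21

550.21 nL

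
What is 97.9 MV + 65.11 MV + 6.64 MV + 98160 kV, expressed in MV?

267.81 MV

In MV:
  97.9 MV → 97.9
  65.11 MV → 65.11
  6.64 MV → 6.64
  98160 kV = 98160 × 10⁻³ MV = 98.16
Sum: 97.9 + 65.11 + 6.64 + 98.16 = 267.81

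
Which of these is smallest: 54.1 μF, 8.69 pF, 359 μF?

8.69 pF

54.1 μF = 0.0000541 F
8.69 pF = 0.00000000000869 F
359 μF = 0.000359 F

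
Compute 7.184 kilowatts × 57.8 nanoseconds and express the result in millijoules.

0.4152352 millijoules

7.184 × 10³ × 57.8 × 10⁻⁹ = 415.2352 × 10⁻⁶ J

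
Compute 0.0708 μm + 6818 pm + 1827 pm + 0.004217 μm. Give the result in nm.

83.662 nm

In nm:
  0.0708 μm = 0.0708e3 nm = 70.8
  6818 pm = 6818e-3 nm = 6.818
  1827 pm = 1827e-3 nm = 1.827
  0.004217 μm = 0.004217e3 nm = 4.217
Sum: 70.8 + 6.818 + 1.827 + 4.217 = 83.662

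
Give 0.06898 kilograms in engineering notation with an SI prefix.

68.98 grams

= 68.98 grams; mantissa already in [1, 1000).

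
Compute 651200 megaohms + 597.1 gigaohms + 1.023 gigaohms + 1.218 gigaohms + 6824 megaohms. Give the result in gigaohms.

1257.365 gigaohms

In gigaohms:
  651200 megaohms = 651200e-3 gigaohms = 651.2
  597.1 gigaohms → 597.1
  1.023 gigaohms → 1.023
  1.218 gigaohms → 1.218
  6824 megaohms = 6824e-3 gigaohms = 6.824
Sum: 651.2 + 597.1 + 1.023 + 1.218 + 6.824 = 1257.365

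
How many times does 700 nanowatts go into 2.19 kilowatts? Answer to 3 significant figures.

(2.19 × 10³) / (700 × 10⁻⁹) = 0.003129 × 10¹²

3130000000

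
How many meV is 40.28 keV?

40280000 meV

kilo = 1e3, milli = 1e-3; factor is 1e6.
40.28 × 1e6 = 40280000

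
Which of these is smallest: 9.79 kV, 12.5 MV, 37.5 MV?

9.79 kV = 9790 V
12.5 MV = 12500000 V
37.5 MV = 37500000 V

9.79 kV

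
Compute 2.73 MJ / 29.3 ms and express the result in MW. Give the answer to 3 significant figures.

(2.73e6) / (29.3e-3) = 0.093174e9 W

93.2 MW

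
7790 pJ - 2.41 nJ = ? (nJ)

5.38 nJ

In nJ:
  7790 pJ = 7790e-3 nJ = 7.79
  2.41 nJ → 2.41
Difference: 7.79 - 2.41 = 5.38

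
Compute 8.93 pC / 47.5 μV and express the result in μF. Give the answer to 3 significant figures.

(8.93 × 10⁻¹²) / (47.5 × 10⁻⁶) = 0.188 × 10⁻⁶ F

0.188 μF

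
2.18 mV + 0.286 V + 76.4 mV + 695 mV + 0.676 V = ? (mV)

1735.58 mV

In mV:
  2.18 mV → 2.18
  0.286 V = 0.286e3 mV = 286
  76.4 mV → 76.4
  695 mV → 695
  0.676 V = 0.676e3 mV = 676
Sum: 2.18 + 286 + 76.4 + 695 + 676 = 1735.58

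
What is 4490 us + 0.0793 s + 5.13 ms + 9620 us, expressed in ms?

In ms:
  4490 us = 4490e-3 ms = 4.49
  0.0793 s = 0.0793e3 ms = 79.3
  5.13 ms → 5.13
  9620 us = 9620e-3 ms = 9.62
Sum: 4.49 + 79.3 + 5.13 + 9.62 = 98.54

98.54 ms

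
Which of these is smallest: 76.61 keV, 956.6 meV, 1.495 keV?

956.6 meV

76.61 keV = 76610 eV
956.6 meV = 0.9566 eV
1.495 keV = 1495 eV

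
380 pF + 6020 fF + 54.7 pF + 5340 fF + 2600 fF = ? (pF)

In pF:
  380 pF → 380
  6020 fF = 6020 × 10^-3 pF = 6.02
  54.7 pF → 54.7
  5340 fF = 5340 × 10^-3 pF = 5.34
  2600 fF = 2600 × 10^-3 pF = 2.6
Sum: 380 + 6.02 + 54.7 + 5.34 + 2.6 = 448.66

448.66 pF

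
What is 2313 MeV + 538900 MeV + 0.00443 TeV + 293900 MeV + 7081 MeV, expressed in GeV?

846.624 GeV

In GeV:
  2313 MeV = 2313 × 10⁻³ GeV = 2.313
  538900 MeV = 538900 × 10⁻³ GeV = 538.9
  0.00443 TeV = 0.00443 × 10³ GeV = 4.43
  293900 MeV = 293900 × 10⁻³ GeV = 293.9
  7081 MeV = 7081 × 10⁻³ GeV = 7.081
Sum: 2.313 + 538.9 + 4.43 + 293.9 + 7.081 = 846.624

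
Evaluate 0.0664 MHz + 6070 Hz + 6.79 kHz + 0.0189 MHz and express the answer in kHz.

98.16 kHz

In kHz:
  0.0664 MHz = 0.0664 × 10^3 kHz = 66.4
  6070 Hz = 6070 × 10^-3 kHz = 6.07
  6.79 kHz → 6.79
  0.0189 MHz = 0.0189 × 10^3 kHz = 18.9
Sum: 66.4 + 6.07 + 6.79 + 18.9 = 98.16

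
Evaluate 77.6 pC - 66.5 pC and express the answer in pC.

In pC:
  77.6 pC → 77.6
  66.5 pC → 66.5
Difference: 77.6 - 66.5 = 11.1

11.1 pC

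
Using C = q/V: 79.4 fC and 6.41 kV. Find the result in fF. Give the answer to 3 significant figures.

(79.4 × 10^-15) / (6.41 × 10^3) = 12.387 × 10^-18 F

0.0124 fF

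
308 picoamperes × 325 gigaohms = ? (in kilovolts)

0.1001 kilovolts

308 × 10⁻¹² × 325 × 10⁹ = 100100 × 10⁻³ V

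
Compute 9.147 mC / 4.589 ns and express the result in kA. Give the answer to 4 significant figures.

(9.147 × 10^-3) / (4.589 × 10^-9) = 1.99324 × 10^6 A

1993 kA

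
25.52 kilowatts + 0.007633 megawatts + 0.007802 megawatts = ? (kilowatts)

40.955 kilowatts

In kilowatts:
  25.52 kilowatts → 25.52
  0.007633 megawatts = 0.007633 × 10³ kilowatts = 7.633
  0.007802 megawatts = 0.007802 × 10³ kilowatts = 7.802
Sum: 25.52 + 7.633 + 7.802 = 40.955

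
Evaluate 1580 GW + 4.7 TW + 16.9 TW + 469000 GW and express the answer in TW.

492.18 TW

In TW:
  1580 GW = 1580e-3 TW = 1.58
  4.7 TW → 4.7
  16.9 TW → 16.9
  469000 GW = 469000e-3 TW = 469
Sum: 1.58 + 4.7 + 16.9 + 469 = 492.18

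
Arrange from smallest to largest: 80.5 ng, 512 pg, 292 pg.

292 pg < 512 pg < 80.5 ng

80.5 ng = 0.0000000805 g
512 pg = 0.000000000512 g
292 pg = 0.000000000292 g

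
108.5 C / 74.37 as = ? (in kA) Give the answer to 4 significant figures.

(108.5) / (74.37e-18) = 1.45892e18 A

1459000000000000 kA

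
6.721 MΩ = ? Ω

mega = 10^6, (no prefix) = 10^0; factor is 10^6.
6.721 × 10^6 = 6721000

6721000 Ω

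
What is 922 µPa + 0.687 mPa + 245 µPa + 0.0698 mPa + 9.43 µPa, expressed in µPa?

In µPa:
  922 µPa → 922
  0.687 mPa = 0.687 × 10^3 µPa = 687
  245 µPa → 245
  0.0698 mPa = 0.0698 × 10^3 µPa = 69.8
  9.43 µPa → 9.43
Sum: 922 + 687 + 245 + 69.8 + 9.43 = 1933.23

1933.23 µPa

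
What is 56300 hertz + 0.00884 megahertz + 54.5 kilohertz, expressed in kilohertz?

In kilohertz:
  56300 hertz = 56300 × 10^-3 kilohertz = 56.3
  0.00884 megahertz = 0.00884 × 10^3 kilohertz = 8.84
  54.5 kilohertz → 54.5
Sum: 56.3 + 8.84 + 54.5 = 119.64

119.64 kilohertz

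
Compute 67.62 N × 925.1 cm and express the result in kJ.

0.62555262 kJ

67.62 × 925.1 × 10⁻² = 62555.262 × 10⁻² J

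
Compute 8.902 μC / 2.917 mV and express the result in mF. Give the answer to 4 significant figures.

3.052 mF

(8.902e-6) / (2.917e-3) = 3.05177e-3 F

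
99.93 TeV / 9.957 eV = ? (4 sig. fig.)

10040000000000

(99.93e12) / (9.957) = 10.036e12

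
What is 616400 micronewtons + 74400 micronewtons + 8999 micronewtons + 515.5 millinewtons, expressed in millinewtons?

In millinewtons:
  616400 micronewtons = 616400 × 10⁻³ millinewtons = 616.4
  74400 micronewtons = 74400 × 10⁻³ millinewtons = 74.4
  8999 micronewtons = 8999 × 10⁻³ millinewtons = 8.999
  515.5 millinewtons → 515.5
Sum: 616.4 + 74.4 + 8.999 + 515.5 = 1215.299

1215.299 millinewtons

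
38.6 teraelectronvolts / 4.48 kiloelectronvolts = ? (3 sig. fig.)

8620000000

(38.6e12) / (4.48e3) = 8.616e9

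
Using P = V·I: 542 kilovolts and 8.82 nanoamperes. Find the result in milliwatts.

542 × 10^3 × 8.82 × 10^-9 = 4780.44 × 10^-6 W

4.78044 milliwatts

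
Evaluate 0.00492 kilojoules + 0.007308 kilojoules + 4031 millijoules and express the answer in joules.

16.259 joules

In joules:
  0.00492 kilojoules = 0.00492 × 10^3 joules = 4.92
  0.007308 kilojoules = 0.007308 × 10^3 joules = 7.308
  4031 millijoules = 4031 × 10^-3 joules = 4.031
Sum: 4.92 + 7.308 + 4.031 = 16.259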